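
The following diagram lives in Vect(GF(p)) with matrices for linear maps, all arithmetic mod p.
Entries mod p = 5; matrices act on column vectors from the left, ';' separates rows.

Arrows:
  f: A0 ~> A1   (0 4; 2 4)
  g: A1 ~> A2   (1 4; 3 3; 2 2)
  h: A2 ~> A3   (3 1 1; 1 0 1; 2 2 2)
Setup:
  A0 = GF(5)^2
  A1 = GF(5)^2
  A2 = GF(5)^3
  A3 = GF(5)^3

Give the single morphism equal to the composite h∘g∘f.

  e0=[1,0] f~>[0,2] g~>[3,1,4] h~>[4,2,1]
  e1=[0,1] f~>[4,4] g~>[0,4,1] h~>[0,1,0]
result: (4 0; 2 1; 1 0)

Answer: (4 0; 2 1; 1 0)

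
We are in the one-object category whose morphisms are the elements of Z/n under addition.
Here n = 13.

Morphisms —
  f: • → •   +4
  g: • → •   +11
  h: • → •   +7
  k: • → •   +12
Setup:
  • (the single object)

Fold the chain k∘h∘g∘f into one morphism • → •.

  0 +4≡4 +11≡2 +7≡9 +12≡8  (mod 13)
result: +8

Answer: +8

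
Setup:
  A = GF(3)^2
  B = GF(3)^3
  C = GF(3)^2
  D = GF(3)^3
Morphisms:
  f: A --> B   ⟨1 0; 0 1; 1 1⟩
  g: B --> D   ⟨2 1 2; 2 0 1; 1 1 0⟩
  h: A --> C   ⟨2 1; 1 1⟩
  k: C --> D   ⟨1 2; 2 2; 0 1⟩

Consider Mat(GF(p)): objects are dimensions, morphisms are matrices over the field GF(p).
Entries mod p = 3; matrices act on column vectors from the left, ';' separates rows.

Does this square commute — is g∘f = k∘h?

Along f;g (path 1):
  e0=⟨1,0⟩ f-->⟨1,0,1⟩ g-->⟨1,0,1⟩
  e1=⟨0,1⟩ f-->⟨0,1,1⟩ g-->⟨0,1,1⟩
  composite₁ = ⟨1 0; 0 1; 1 1⟩
Along h;k (path 2):
  e0=⟨1,0⟩ h-->⟨2,1⟩ k-->⟨1,0,1⟩
  e1=⟨0,1⟩ h-->⟨1,1⟩ k-->⟨0,1,1⟩
  composite₂ = ⟨1 0; 0 1; 1 1⟩
Equal? equal; square commutes

Answer: COMMUTES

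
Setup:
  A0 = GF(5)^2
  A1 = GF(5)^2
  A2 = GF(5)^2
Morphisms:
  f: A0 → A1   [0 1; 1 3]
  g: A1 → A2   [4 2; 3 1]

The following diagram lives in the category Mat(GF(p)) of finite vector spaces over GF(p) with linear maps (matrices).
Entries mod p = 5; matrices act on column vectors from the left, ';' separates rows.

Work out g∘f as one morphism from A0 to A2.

Answer: [2 0; 1 1]

Work:
  e0=(1,0) f→(0,1) g→(2,1)
  e1=(0,1) f→(1,3) g→(0,1)
composite: [2 0; 1 1]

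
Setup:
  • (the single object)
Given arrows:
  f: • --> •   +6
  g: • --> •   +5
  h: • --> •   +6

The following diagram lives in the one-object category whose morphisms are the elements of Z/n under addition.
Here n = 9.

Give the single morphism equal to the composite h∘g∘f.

Answer: +8

Trace:
  0 +6≡6 +5≡2 +6≡8  (mod 9)
composite: +8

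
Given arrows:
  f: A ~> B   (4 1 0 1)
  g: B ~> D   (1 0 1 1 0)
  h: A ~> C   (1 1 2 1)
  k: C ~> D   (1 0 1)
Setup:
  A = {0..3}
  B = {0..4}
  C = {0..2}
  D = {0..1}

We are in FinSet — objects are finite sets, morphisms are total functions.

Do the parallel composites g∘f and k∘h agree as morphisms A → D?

Answer: COMMUTES

Derivation:
Along f;g (path 1):
  0 f~>4 g~>0
  1 f~>1 g~>0
  2 f~>0 g~>1
  3 f~>1 g~>0
  ⟦path⟧₁ = (0 0 1 0)
Along h;k (path 2):
  0 h~>1 k~>0
  1 h~>1 k~>0
  2 h~>2 k~>1
  3 h~>1 k~>0
  ⟦path⟧₂ = (0 0 1 0)
Equal? equal; square commutes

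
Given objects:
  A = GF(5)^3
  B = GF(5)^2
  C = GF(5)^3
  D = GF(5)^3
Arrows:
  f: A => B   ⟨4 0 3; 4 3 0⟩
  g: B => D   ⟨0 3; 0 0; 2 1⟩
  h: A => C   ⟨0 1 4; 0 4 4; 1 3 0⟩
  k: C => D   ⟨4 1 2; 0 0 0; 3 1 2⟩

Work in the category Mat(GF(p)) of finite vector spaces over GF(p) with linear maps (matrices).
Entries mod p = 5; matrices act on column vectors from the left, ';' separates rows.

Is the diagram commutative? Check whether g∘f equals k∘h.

Answer: COMMUTES

Trace:
Along f;g (path 1):
  e0=⟨1,0,0⟩ f=>⟨4,4⟩ g=>⟨2,0,2⟩
  e1=⟨0,1,0⟩ f=>⟨0,3⟩ g=>⟨4,0,3⟩
  e2=⟨0,0,1⟩ f=>⟨3,0⟩ g=>⟨0,0,1⟩
  ⟦path⟧₁ = ⟨2 4 0; 0 0 0; 2 3 1⟩
Along h;k (path 2):
  e0=⟨1,0,0⟩ h=>⟨0,0,1⟩ k=>⟨2,0,2⟩
  e1=⟨0,1,0⟩ h=>⟨1,4,3⟩ k=>⟨4,0,3⟩
  e2=⟨0,0,1⟩ h=>⟨4,4,0⟩ k=>⟨0,0,1⟩
  ⟦path⟧₂ = ⟨2 4 0; 0 0 0; 2 3 1⟩
Equal? YES — commutes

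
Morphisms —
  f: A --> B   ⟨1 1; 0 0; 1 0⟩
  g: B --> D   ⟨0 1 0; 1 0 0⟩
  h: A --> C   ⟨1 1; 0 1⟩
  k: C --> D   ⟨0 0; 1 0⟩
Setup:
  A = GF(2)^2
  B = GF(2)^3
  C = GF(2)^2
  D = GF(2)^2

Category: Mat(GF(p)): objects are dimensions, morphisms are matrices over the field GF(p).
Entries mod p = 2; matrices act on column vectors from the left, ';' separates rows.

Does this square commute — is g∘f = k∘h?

Answer: COMMUTES

Work:
Along f;g (path 1):
  e0=⟨1,0⟩ f-->⟨1,0,1⟩ g-->⟨0,1⟩
  e1=⟨0,1⟩ f-->⟨1,0,0⟩ g-->⟨0,1⟩
  composite₁ = ⟨0 0; 1 1⟩
Along h;k (path 2):
  e0=⟨1,0⟩ h-->⟨1,0⟩ k-->⟨0,1⟩
  e1=⟨0,1⟩ h-->⟨1,1⟩ k-->⟨0,1⟩
  composite₂ = ⟨0 0; 1 1⟩
Equal? same morphism ✓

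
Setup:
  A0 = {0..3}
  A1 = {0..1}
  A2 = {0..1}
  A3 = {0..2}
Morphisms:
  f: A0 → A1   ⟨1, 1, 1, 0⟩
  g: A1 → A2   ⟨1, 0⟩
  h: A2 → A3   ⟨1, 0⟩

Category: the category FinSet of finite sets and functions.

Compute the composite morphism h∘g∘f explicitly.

Answer: ⟨1, 1, 1, 0⟩

Derivation:
  0 f→1 g→0 h→1
  1 f→1 g→0 h→1
  2 f→1 g→0 h→1
  3 f→0 g→1 h→0
result: ⟨1, 1, 1, 0⟩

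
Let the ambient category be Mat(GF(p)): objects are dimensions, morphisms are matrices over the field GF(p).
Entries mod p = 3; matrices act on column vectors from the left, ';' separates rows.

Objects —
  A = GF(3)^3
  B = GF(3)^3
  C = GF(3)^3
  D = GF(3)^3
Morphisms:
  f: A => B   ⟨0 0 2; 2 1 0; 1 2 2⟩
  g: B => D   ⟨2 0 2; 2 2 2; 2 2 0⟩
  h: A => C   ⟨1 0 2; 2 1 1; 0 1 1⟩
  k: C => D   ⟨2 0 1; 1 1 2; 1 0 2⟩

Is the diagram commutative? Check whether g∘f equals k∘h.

Answer: COMMUTES

Work:
1) trace f;g:
  e0=⟨1,0,0⟩ f=>⟨0,2,1⟩ g=>⟨2,0,1⟩
  e1=⟨0,1,0⟩ f=>⟨0,1,2⟩ g=>⟨1,0,2⟩
  e2=⟨0,0,1⟩ f=>⟨2,0,2⟩ g=>⟨2,2,1⟩
  composite₁ = ⟨2 1 2; 0 0 2; 1 2 1⟩
2) trace h;k:
  e0=⟨1,0,0⟩ h=>⟨1,2,0⟩ k=>⟨2,0,1⟩
  e1=⟨0,1,0⟩ h=>⟨0,1,1⟩ k=>⟨1,0,2⟩
  e2=⟨0,0,1⟩ h=>⟨2,1,1⟩ k=>⟨2,2,1⟩
  composite₂ = ⟨2 1 2; 0 0 2; 1 2 1⟩
Equal? equal; square commutes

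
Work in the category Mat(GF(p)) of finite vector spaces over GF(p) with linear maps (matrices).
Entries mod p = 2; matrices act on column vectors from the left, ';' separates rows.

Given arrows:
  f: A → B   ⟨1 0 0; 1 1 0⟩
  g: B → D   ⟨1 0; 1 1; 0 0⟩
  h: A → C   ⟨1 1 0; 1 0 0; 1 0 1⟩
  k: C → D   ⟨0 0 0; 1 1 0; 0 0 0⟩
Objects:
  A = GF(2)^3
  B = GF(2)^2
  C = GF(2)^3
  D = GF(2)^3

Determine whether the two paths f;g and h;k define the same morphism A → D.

Path 1 = f;g:
  e0=[1,0,0] f→[1,1] g→[1,0,0]
  e1=[0,1,0] f→[0,1] g→[0,1,0]
  e2=[0,0,1] f→[0,0] g→[0,0,0]
  composite₁ = ⟨1 0 0; 0 1 0; 0 0 0⟩
Path 2 = h;k:
  e0=[1,0,0] h→[1,1,1] k→[0,0,0]
  e1=[0,1,0] h→[1,0,0] k→[0,1,0]
  e2=[0,0,1] h→[0,0,1] k→[0,0,0]
  composite₂ = ⟨0 0 0; 0 1 0; 0 0 0⟩
Equal? differ; not commutative

Answer: DOES NOT COMMUTE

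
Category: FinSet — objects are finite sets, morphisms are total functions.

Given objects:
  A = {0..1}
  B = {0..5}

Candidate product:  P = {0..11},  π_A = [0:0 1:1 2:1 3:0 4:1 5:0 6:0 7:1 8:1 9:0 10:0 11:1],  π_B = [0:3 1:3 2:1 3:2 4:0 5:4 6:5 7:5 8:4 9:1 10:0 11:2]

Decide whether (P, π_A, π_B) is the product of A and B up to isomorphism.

|A|·|B| = 2·6 = 12;  |P| = 12
Check the pairing map k ↦ (π_A(k), π_B(k)):
  0 : (0,3)
  1 : (1,3)
  2 : (1,1)
  3 : (0,2)
  4 : (1,0)
  5 : (0,4)
  6 : (0,5)
  7 : (1,5)
  8 : (1,4)
  9 : (0,1)
  10 : (0,0)
  11 : (1,2)
distinct pairs in image: 12 / 12 needed
  → bijection onto A×B; projections well-typed.

Answer: VALID PRODUCT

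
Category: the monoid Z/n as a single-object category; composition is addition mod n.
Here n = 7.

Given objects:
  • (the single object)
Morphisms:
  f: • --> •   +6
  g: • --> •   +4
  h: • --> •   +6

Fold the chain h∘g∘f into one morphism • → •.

  0 +6≡6 +4≡3 +6≡2  (mod 7)
result: +2

Answer: +2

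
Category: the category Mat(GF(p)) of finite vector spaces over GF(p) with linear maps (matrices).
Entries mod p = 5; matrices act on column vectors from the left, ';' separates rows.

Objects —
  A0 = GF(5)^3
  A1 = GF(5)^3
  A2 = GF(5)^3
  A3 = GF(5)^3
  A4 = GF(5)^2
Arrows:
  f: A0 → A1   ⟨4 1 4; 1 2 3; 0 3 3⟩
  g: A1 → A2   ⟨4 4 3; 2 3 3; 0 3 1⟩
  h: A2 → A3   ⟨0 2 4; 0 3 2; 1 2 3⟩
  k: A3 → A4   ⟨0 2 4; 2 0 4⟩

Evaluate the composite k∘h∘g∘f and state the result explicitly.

Answer: ⟨2 1 4; 2 3 0⟩

Trace:
  e0=⟨1,0,0⟩ f→⟨4,1,0⟩ g→⟨0,1,3⟩ h→⟨4,4,1⟩ k→⟨2,2⟩
  e1=⟨0,1,0⟩ f→⟨1,2,3⟩ g→⟨1,2,4⟩ h→⟨0,4,2⟩ k→⟨1,3⟩
  e2=⟨0,0,1⟩ f→⟨4,3,3⟩ g→⟨2,1,2⟩ h→⟨0,2,0⟩ k→⟨4,0⟩
⟦path⟧: ⟨2 1 4; 2 3 0⟩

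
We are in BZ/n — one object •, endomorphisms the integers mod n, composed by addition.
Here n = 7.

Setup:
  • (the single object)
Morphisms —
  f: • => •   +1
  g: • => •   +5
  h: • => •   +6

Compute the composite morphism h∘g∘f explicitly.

  0 +1≡1 +5≡6 +6≡5  (mod 7)
composite: +5

Answer: +5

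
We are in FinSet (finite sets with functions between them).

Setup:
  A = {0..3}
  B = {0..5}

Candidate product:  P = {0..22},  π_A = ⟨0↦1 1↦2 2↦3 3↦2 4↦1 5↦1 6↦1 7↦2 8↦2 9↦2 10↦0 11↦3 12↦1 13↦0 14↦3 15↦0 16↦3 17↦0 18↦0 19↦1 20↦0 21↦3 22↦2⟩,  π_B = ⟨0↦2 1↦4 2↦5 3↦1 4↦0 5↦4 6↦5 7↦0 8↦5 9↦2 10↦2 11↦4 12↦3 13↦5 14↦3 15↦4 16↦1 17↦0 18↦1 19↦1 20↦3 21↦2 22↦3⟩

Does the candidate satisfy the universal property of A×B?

Answer: NOT A VALID PRODUCT — |P|=23 ≠ |A|·|B|=24

Work:
|A|·|B| = 4·6 = 24;  |P| = 23
  → cardinalities differ; no bijection possible.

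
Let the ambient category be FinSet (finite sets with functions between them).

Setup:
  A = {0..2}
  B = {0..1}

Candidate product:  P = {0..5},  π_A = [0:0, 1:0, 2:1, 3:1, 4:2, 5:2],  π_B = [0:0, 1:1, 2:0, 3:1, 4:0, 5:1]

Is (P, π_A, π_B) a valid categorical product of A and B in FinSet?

|A|·|B| = 3·2 = 6;  |P| = 6
Check the pairing map k ↦ (π_A(k), π_B(k)):
  0 : (0,0)
  1 : (0,1)
  2 : (1,0)
  3 : (1,1)
  4 : (2,0)
  5 : (2,1)
distinct pairs in image: 6 / 6 needed
  → bijection onto A×B; projections well-typed.

Answer: VALID PRODUCT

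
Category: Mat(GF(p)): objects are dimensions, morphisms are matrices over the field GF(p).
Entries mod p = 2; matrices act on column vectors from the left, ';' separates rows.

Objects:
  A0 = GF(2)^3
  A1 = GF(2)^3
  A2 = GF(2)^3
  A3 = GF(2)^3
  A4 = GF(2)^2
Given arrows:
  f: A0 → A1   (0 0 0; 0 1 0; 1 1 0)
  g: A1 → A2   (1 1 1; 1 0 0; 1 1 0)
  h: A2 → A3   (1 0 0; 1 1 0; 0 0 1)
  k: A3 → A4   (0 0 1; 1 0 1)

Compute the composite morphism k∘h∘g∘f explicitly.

Answer: (0 1 0; 1 1 0)

Trace:
  e0=⟨1,0,0⟩ f→⟨0,0,1⟩ g→⟨1,0,0⟩ h→⟨1,1,0⟩ k→⟨0,1⟩
  e1=⟨0,1,0⟩ f→⟨0,1,1⟩ g→⟨0,0,1⟩ h→⟨0,0,1⟩ k→⟨1,1⟩
  e2=⟨0,0,1⟩ f→⟨0,0,0⟩ g→⟨0,0,0⟩ h→⟨0,0,0⟩ k→⟨0,0⟩
composite: (0 1 0; 1 1 0)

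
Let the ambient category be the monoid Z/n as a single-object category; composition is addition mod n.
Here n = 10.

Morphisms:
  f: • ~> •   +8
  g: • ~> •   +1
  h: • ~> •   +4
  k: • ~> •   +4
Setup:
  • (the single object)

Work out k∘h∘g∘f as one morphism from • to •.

Answer: +7

Work:
  0 +8≡8 +1≡9 +4≡3 +4≡7  (mod 10)
result: +7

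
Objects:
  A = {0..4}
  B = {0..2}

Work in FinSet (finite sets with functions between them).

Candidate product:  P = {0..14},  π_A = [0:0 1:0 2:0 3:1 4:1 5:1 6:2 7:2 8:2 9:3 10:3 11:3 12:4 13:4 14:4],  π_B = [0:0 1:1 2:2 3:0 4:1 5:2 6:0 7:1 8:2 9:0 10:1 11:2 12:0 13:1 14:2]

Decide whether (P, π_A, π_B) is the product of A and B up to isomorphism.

Answer: VALID PRODUCT

Derivation:
|A|·|B| = 5·3 = 15;  |P| = 15
Check the pairing map k ↦ (π_A(k), π_B(k)):
  0 : (0,0)
  1 : (0,1)
  2 : (0,2)
  3 : (1,0)
  4 : (1,1)
  5 : (1,2)
  6 : (2,0)
  7 : (2,1)
  8 : (2,2)
  9 : (3,0)
  10 : (3,1)
  11 : (3,2)
  12 : (4,0)
  13 : (4,1)
  14 : (4,2)
distinct pairs in image: 15 / 15 needed
  → bijection onto A×B; projections well-typed.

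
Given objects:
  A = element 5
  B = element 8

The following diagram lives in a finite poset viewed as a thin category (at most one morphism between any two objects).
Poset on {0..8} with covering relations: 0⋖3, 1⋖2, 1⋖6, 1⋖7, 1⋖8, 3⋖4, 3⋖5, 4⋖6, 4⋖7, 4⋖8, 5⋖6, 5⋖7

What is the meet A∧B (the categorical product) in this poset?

Answer: A∧B = 3

Trace:
Lower bounds of A=5 and B=8: {0,3}
  0 ⊑ 3
  3 ⊑ 3
glb = 3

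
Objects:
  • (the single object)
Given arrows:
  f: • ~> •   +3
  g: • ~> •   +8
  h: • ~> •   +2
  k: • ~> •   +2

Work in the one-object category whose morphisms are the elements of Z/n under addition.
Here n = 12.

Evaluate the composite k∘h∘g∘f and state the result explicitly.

  0 +3≡3 +8≡11 +2≡1 +2≡3  (mod 12)
result: +3

Answer: +3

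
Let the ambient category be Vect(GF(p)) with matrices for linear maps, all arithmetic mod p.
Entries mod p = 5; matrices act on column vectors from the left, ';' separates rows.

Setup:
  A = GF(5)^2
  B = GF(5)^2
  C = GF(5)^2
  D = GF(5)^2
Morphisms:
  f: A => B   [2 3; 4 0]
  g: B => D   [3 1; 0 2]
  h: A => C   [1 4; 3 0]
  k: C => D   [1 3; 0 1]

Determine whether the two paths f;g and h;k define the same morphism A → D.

Answer: COMMUTES

Derivation:
Along f;g (path 1):
  e0=(1,0) f=>(2,4) g=>(0,3)
  e1=(0,1) f=>(3,0) g=>(4,0)
  composite₁ = [0 4; 3 0]
Along h;k (path 2):
  e0=(1,0) h=>(1,3) k=>(0,3)
  e1=(0,1) h=>(4,0) k=>(4,0)
  composite₂ = [0 4; 3 0]
Equal? equal; square commutes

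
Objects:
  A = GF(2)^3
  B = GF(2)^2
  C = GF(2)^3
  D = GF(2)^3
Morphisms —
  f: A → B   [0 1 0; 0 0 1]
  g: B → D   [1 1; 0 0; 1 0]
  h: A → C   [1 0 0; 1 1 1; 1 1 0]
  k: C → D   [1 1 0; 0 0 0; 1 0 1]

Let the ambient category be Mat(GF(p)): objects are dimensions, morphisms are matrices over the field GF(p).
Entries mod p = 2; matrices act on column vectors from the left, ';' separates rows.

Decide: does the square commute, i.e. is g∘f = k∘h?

Along f;g (path 1):
  e0=⟨1,0,0⟩ f→⟨0,0⟩ g→⟨0,0,0⟩
  e1=⟨0,1,0⟩ f→⟨1,0⟩ g→⟨1,0,1⟩
  e2=⟨0,0,1⟩ f→⟨0,1⟩ g→⟨1,0,0⟩
  result₁ = [0 1 1; 0 0 0; 0 1 0]
Along h;k (path 2):
  e0=⟨1,0,0⟩ h→⟨1,1,1⟩ k→⟨0,0,0⟩
  e1=⟨0,1,0⟩ h→⟨0,1,1⟩ k→⟨1,0,1⟩
  e2=⟨0,0,1⟩ h→⟨0,1,0⟩ k→⟨1,0,0⟩
  result₂ = [0 1 1; 0 0 0; 0 1 0]
Equal? YES — commutes

Answer: COMMUTES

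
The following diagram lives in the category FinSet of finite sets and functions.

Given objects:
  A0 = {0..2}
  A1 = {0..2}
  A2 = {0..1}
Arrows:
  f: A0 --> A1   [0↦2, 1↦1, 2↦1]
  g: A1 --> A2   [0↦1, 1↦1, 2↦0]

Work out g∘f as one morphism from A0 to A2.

  0 f-->2 g-->0
  1 f-->1 g-->1
  2 f-->1 g-->1
⟦path⟧: [0↦0, 1↦1, 2↦1]

Answer: [0↦0, 1↦1, 2↦1]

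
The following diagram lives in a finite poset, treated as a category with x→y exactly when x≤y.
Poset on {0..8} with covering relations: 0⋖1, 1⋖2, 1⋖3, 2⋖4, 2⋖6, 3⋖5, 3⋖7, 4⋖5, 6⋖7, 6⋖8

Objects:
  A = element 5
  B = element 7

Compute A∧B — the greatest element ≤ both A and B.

Lower bounds of A=5 and B=7: {0,1,2,3}
  maximal lower bounds 2 and 3 are incomparable: neither 2⊑3 nor 3⊑2
→ no greatest lower bound exists

Answer: NO MEET EXISTS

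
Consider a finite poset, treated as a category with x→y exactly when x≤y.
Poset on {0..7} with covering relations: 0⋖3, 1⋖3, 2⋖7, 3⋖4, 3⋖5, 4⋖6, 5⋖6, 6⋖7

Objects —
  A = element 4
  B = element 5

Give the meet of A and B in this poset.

Lower bounds of A=4 and B=5: {0,1,3}
  0 ⊑ 3
  1 ⊑ 3
  3 ⊑ 3
glb = 3

Answer: A∧B = 3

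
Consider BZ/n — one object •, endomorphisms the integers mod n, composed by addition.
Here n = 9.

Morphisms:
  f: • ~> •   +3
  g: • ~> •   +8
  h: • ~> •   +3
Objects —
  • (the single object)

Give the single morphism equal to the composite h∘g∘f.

  0 +3≡3 +8≡2 +3≡5  (mod 9)
⟦path⟧: +5

Answer: +5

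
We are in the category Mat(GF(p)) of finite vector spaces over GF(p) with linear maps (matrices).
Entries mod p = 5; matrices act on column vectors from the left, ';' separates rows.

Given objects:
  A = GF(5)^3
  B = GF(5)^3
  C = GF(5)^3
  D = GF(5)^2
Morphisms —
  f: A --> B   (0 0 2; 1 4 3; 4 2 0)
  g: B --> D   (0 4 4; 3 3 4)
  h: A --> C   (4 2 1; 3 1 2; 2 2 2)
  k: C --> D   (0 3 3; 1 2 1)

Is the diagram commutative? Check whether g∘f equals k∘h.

1) trace f;g:
  e0=[1,0,0] f-->[0,1,4] g-->[0,4]
  e1=[0,1,0] f-->[0,4,2] g-->[4,0]
  e2=[0,0,1] f-->[2,3,0] g-->[2,0]
  result₁ = (0 4 2; 4 0 0)
2) trace h;k:
  e0=[1,0,0] h-->[4,3,2] k-->[0,2]
  e1=[0,1,0] h-->[2,1,2] k-->[4,1]
  e2=[0,0,1] h-->[1,2,2] k-->[2,2]
  result₂ = (0 4 2; 2 1 2)
Equal? distinct morphisms ✗

Answer: DOES NOT COMMUTE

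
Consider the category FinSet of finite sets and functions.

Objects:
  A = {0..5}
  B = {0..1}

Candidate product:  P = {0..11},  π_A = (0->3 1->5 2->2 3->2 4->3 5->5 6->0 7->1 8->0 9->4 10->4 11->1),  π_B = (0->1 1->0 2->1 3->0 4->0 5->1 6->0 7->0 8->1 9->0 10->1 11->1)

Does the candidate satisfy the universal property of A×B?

|A|·|B| = 6·2 = 12;  |P| = 12
Check the pairing map k ↦ (π_A(k), π_B(k)):
  0 -> (3,1)
  1 -> (5,0)
  2 -> (2,1)
  3 -> (2,0)
  4 -> (3,0)
  5 -> (5,1)
  6 -> (0,0)
  7 -> (1,0)
  8 -> (0,1)
  9 -> (4,0)
  10 -> (4,1)
  11 -> (1,1)
distinct pairs in image: 12 / 12 needed
  → bijection onto A×B; projections well-typed.

Answer: VALID PRODUCT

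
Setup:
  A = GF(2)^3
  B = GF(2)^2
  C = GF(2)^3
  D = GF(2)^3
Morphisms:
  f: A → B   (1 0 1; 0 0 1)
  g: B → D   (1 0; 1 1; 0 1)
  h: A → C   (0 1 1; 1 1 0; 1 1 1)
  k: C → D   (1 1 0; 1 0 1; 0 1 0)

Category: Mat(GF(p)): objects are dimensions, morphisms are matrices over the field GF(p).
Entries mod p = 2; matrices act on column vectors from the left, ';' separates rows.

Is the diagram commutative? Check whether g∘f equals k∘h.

Path 1 = f;g:
  e0=[1,0,0] f→[1,0] g→[1,1,0]
  e1=[0,1,0] f→[0,0] g→[0,0,0]
  e2=[0,0,1] f→[1,1] g→[1,0,1]
  result₁ = (1 0 1; 1 0 0; 0 0 1)
Path 2 = h;k:
  e0=[1,0,0] h→[0,1,1] k→[1,1,1]
  e1=[0,1,0] h→[1,1,1] k→[0,0,1]
  e2=[0,0,1] h→[1,0,1] k→[1,0,0]
  result₂ = (1 0 1; 1 0 0; 1 1 0)
Equal? differ; not commutative

Answer: DOES NOT COMMUTE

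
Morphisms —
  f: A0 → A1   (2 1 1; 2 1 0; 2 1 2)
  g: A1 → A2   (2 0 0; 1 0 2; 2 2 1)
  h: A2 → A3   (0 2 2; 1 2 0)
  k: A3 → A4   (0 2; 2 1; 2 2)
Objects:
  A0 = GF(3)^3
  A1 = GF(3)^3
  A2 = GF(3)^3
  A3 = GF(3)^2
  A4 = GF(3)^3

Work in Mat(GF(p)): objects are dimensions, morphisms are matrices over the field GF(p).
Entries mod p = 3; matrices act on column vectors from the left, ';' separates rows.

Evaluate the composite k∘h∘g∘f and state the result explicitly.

  e0=(1,0,0) f→(2,2,2) g→(1,0,1) h→(2,1) k→(2,2,0)
  e1=(0,1,0) f→(1,1,1) g→(2,0,2) h→(1,2) k→(1,1,0)
  e2=(0,0,1) f→(1,0,2) g→(2,2,1) h→(0,0) k→(0,0,0)
result: (2 1 0; 2 1 0; 0 0 0)

Answer: (2 1 0; 2 1 0; 0 0 0)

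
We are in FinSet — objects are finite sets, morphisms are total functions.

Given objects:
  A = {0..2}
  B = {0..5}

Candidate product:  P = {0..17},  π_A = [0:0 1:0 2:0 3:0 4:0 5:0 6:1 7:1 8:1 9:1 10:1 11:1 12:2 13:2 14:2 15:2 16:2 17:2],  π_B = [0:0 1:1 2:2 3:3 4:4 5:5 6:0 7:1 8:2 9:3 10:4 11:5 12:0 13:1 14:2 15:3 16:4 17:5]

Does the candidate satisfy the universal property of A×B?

|A|·|B| = 3·6 = 18;  |P| = 18
Check the pairing map k ↦ (π_A(k), π_B(k)):
  0 : (0,0)
  1 : (0,1)
  2 : (0,2)
  3 : (0,3)
  4 : (0,4)
  5 : (0,5)
  6 : (1,0)
  7 : (1,1)
  8 : (1,2)
  9 : (1,3)
  10 : (1,4)
  11 : (1,5)
  12 : (2,0)
  13 : (2,1)
  14 : (2,2)
  15 : (2,3)
  16 : (2,4)
  17 : (2,5)
distinct pairs in image: 18 / 18 needed
  → bijection onto A×B; projections well-typed.

Answer: VALID PRODUCT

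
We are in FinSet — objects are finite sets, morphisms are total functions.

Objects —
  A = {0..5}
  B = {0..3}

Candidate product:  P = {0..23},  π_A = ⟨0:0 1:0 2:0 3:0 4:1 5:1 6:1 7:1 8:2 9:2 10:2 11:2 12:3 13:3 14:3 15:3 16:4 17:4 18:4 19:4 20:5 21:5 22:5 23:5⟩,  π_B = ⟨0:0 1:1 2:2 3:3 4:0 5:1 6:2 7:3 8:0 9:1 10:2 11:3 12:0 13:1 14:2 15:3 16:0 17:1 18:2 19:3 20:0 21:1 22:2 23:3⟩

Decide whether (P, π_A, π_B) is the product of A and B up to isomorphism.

Answer: VALID PRODUCT

Derivation:
|A|·|B| = 6·4 = 24;  |P| = 24
Check the pairing map k ↦ (π_A(k), π_B(k)):
  0 : (0,0)
  1 : (0,1)
  2 : (0,2)
  3 : (0,3)
  4 : (1,0)
  5 : (1,1)
  6 : (1,2)
  7 : (1,3)
  8 : (2,0)
  9 : (2,1)
  10 : (2,2)
  11 : (2,3)
  12 : (3,0)
  13 : (3,1)
  14 : (3,2)
  15 : (3,3)
  16 : (4,0)
  17 : (4,1)
  18 : (4,2)
  19 : (4,3)
  20 : (5,0)
  21 : (5,1)
  22 : (5,2)
  23 : (5,3)
distinct pairs in image: 24 / 24 needed
  → bijection onto A×B; projections well-typed.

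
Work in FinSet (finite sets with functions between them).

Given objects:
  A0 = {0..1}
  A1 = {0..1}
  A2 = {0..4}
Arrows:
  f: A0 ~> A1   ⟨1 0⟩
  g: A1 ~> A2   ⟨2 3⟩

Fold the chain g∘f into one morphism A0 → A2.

Answer: ⟨3 2⟩

Derivation:
  0 f~>1 g~>3
  1 f~>0 g~>2
composite: ⟨3 2⟩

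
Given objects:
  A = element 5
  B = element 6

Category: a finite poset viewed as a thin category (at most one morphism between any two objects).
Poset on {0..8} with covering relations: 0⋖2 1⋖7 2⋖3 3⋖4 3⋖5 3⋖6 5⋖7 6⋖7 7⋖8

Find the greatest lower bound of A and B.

Answer: A∧B = 3

Derivation:
Lower bounds of A=5 and B=6: {0,2,3}
  0 ≤ 3
  2 ≤ 3
  3 ≤ 3
glb = 3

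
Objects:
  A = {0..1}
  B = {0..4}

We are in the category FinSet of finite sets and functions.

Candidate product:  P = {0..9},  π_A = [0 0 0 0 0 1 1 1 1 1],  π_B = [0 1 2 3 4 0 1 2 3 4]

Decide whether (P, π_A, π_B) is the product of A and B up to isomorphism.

Answer: VALID PRODUCT

Work:
|A|·|B| = 2·5 = 10;  |P| = 10
Check the pairing map k ↦ (π_A(k), π_B(k)):
  0 : (0,0)
  1 : (0,1)
  2 : (0,2)
  3 : (0,3)
  4 : (0,4)
  5 : (1,0)
  6 : (1,1)
  7 : (1,2)
  8 : (1,3)
  9 : (1,4)
distinct pairs in image: 10 / 10 needed
  → bijection onto A×B; projections well-typed.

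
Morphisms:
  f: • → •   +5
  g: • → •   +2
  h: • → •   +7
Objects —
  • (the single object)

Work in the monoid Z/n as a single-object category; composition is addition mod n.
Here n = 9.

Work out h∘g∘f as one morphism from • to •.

Answer: +5

Trace:
  0 +5≡5 +2≡7 +7≡5  (mod 9)
⟦path⟧: +5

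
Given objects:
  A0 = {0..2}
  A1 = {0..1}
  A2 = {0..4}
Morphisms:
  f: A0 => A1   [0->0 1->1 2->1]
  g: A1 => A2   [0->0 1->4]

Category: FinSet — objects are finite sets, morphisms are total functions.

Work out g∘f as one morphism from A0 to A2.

  0 f=>0 g=>0
  1 f=>1 g=>4
  2 f=>1 g=>4
result: [0->0 1->4 2->4]

Answer: [0->0 1->4 2->4]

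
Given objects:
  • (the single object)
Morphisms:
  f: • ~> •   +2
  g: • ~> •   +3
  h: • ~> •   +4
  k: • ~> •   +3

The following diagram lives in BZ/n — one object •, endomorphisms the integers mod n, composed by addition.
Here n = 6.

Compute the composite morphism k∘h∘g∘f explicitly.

Answer: +0

Work:
  0 +2≡2 +3≡5 +4≡3 +3≡0  (mod 6)
⟦path⟧: +0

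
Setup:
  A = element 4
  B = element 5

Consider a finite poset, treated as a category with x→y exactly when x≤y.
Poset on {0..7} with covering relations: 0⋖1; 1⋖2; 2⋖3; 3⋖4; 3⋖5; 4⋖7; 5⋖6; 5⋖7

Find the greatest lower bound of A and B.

Answer: A∧B = 3

Derivation:
Lower bounds of A=4 and B=5: {0,1,2,3}
  0 ≤ 3
  1 ≤ 3
  2 ≤ 3
  3 ≤ 3
glb = 3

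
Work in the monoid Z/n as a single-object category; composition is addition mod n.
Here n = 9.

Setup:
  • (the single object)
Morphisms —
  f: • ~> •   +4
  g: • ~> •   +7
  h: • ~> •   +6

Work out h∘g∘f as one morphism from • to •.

  0 +4≡4 +7≡2 +6≡8  (mod 9)
result: +8

Answer: +8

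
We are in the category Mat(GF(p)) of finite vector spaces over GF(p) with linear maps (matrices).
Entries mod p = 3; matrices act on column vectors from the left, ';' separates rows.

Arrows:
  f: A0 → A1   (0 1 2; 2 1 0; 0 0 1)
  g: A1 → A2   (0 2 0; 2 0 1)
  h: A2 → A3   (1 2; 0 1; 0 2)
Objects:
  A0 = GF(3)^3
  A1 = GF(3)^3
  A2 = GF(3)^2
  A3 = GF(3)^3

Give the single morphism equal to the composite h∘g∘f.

Answer: (1 0 1; 0 2 2; 0 1 1)

Derivation:
  e0=(1,0,0) f→(0,2,0) g→(1,0) h→(1,0,0)
  e1=(0,1,0) f→(1,1,0) g→(2,2) h→(0,2,1)
  e2=(0,0,1) f→(2,0,1) g→(0,2) h→(1,2,1)
result: (1 0 1; 0 2 2; 0 1 1)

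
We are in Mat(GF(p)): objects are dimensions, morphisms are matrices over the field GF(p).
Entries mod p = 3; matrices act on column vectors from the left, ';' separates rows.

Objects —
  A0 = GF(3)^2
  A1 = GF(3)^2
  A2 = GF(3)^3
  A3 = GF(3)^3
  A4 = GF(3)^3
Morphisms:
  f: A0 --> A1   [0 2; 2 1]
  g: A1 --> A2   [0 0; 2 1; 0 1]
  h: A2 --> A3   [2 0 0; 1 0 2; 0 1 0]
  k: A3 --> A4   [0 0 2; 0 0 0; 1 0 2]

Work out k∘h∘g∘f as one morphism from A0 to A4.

  e0=⟨1,0⟩ f-->⟨0,2⟩ g-->⟨0,2,2⟩ h-->⟨0,1,2⟩ k-->⟨1,0,1⟩
  e1=⟨0,1⟩ f-->⟨2,1⟩ g-->⟨0,2,1⟩ h-->⟨0,2,2⟩ k-->⟨1,0,1⟩
⟦path⟧: [1 1; 0 0; 1 1]

Answer: [1 1; 0 0; 1 1]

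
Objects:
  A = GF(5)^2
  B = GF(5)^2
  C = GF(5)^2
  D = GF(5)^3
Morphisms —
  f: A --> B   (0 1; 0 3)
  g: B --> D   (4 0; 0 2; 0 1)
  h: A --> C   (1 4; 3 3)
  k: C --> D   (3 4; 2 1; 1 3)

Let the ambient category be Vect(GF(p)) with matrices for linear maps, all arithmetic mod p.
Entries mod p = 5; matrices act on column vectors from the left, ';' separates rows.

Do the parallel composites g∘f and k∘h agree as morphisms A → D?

Answer: COMMUTES

Trace:
Along f;g (path 1):
  e0=[1,0] f-->[0,0] g-->[0,0,0]
  e1=[0,1] f-->[1,3] g-->[4,1,3]
  ⟦path⟧₁ = (0 4; 0 1; 0 3)
Along h;k (path 2):
  e0=[1,0] h-->[1,3] k-->[0,0,0]
  e1=[0,1] h-->[4,3] k-->[4,1,3]
  ⟦path⟧₂ = (0 4; 0 1; 0 3)
Equal? YES — commutes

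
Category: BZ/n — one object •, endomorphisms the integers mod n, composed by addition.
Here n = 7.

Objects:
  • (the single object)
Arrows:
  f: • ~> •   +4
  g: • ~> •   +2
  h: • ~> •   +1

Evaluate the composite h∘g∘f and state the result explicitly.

Answer: +0

Work:
  0 +4≡4 +2≡6 +1≡0  (mod 7)
⟦path⟧: +0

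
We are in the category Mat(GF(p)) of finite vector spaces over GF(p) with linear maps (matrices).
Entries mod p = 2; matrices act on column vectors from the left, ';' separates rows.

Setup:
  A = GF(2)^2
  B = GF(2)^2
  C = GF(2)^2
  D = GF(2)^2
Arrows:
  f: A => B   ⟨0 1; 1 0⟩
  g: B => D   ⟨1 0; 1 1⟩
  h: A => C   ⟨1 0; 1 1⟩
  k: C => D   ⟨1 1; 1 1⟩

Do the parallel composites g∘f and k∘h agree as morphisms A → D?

Answer: DOES NOT COMMUTE

Trace:
Along f;g (path 1):
  e0=[1,0] f=>[0,1] g=>[0,1]
  e1=[0,1] f=>[1,0] g=>[1,1]
  ⟦path⟧₁ = ⟨0 1; 1 1⟩
Along h;k (path 2):
  e0=[1,0] h=>[1,1] k=>[0,0]
  e1=[0,1] h=>[0,1] k=>[1,1]
  ⟦path⟧₂ = ⟨0 1; 0 1⟩
Equal? distinct morphisms ✗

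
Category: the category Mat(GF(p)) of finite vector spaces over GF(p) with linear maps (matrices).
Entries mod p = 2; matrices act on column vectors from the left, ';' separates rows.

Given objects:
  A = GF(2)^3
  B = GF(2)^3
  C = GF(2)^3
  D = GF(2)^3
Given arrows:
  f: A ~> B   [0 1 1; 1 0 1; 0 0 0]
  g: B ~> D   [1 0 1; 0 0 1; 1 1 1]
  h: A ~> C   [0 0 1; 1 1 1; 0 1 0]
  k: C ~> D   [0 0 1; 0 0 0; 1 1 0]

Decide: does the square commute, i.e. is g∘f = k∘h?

Answer: DOES NOT COMMUTE

Derivation:
Along f;g (path 1):
  e0=⟨1,0,0⟩ f~>⟨0,1,0⟩ g~>⟨0,0,1⟩
  e1=⟨0,1,0⟩ f~>⟨1,0,0⟩ g~>⟨1,0,1⟩
  e2=⟨0,0,1⟩ f~>⟨1,1,0⟩ g~>⟨1,0,0⟩
  ⟦path⟧₁ = [0 1 1; 0 0 0; 1 1 0]
Along h;k (path 2):
  e0=⟨1,0,0⟩ h~>⟨0,1,0⟩ k~>⟨0,0,1⟩
  e1=⟨0,1,0⟩ h~>⟨0,1,1⟩ k~>⟨1,0,1⟩
  e2=⟨0,0,1⟩ h~>⟨1,1,0⟩ k~>⟨0,0,0⟩
  ⟦path⟧₂ = [0 1 0; 0 0 0; 1 1 0]
Equal? differ; not commutative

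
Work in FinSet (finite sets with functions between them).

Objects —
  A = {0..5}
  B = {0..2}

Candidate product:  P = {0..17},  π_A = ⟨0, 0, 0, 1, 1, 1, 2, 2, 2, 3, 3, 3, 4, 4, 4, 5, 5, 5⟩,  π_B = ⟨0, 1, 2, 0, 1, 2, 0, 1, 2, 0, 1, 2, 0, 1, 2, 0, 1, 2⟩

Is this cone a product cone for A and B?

Answer: VALID PRODUCT

Derivation:
|A|·|B| = 6·3 = 18;  |P| = 18
Check the pairing map k ↦ (π_A(k), π_B(k)):
  0 -> (0,0)
  1 -> (0,1)
  2 -> (0,2)
  3 -> (1,0)
  4 -> (1,1)
  5 -> (1,2)
  6 -> (2,0)
  7 -> (2,1)
  8 -> (2,2)
  9 -> (3,0)
  10 -> (3,1)
  11 -> (3,2)
  12 -> (4,0)
  13 -> (4,1)
  14 -> (4,2)
  15 -> (5,0)
  16 -> (5,1)
  17 -> (5,2)
distinct pairs in image: 18 / 18 needed
  → bijection onto A×B; projections well-typed.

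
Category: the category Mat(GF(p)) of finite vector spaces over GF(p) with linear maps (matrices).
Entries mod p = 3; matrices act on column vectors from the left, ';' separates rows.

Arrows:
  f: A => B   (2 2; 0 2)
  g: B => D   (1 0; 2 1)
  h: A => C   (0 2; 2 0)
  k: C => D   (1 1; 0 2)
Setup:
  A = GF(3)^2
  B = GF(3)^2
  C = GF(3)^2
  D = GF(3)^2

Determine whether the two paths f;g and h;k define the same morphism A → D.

Answer: COMMUTES

Work:
Along f;g (path 1):
  e0=⟨1,0⟩ f=>⟨2,0⟩ g=>⟨2,1⟩
  e1=⟨0,1⟩ f=>⟨2,2⟩ g=>⟨2,0⟩
  composite₁ = (2 2; 1 0)
Along h;k (path 2):
  e0=⟨1,0⟩ h=>⟨0,2⟩ k=>⟨2,1⟩
  e1=⟨0,1⟩ h=>⟨2,0⟩ k=>⟨2,0⟩
  composite₂ = (2 2; 1 0)
Equal? YES — commutes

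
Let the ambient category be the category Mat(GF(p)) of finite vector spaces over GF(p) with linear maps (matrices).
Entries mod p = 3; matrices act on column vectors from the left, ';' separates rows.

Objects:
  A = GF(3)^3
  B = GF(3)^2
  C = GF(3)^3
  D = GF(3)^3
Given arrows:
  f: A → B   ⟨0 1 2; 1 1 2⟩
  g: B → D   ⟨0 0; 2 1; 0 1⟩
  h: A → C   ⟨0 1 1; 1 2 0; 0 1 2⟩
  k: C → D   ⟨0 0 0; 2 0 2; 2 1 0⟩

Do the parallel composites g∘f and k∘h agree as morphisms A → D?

Answer: DOES NOT COMMUTE

Trace:
Along f;g (path 1):
  e0=[1,0,0] f→[0,1] g→[0,1,1]
  e1=[0,1,0] f→[1,1] g→[0,0,1]
  e2=[0,0,1] f→[2,2] g→[0,0,2]
  result₁ = ⟨0 0 0; 1 0 0; 1 1 2⟩
Along h;k (path 2):
  e0=[1,0,0] h→[0,1,0] k→[0,0,1]
  e1=[0,1,0] h→[1,2,1] k→[0,1,1]
  e2=[0,0,1] h→[1,0,2] k→[0,0,2]
  result₂ = ⟨0 0 0; 0 1 0; 1 1 2⟩
Equal? NO — does not commute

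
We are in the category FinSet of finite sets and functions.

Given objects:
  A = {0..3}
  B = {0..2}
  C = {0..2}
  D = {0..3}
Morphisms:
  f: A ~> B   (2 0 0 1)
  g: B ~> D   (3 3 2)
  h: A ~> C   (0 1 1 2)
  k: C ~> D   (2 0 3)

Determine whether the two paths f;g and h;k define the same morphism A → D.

Answer: DOES NOT COMMUTE

Trace:
Along f;g (path 1):
  0 f~>2 g~>2
  1 f~>0 g~>3
  2 f~>0 g~>3
  3 f~>1 g~>3
  ⟦path⟧₁ = (2 3 3 3)
Along h;k (path 2):
  0 h~>0 k~>2
  1 h~>1 k~>0
  2 h~>1 k~>0
  3 h~>2 k~>3
  ⟦path⟧₂ = (2 0 0 3)
Equal? distinct morphisms ✗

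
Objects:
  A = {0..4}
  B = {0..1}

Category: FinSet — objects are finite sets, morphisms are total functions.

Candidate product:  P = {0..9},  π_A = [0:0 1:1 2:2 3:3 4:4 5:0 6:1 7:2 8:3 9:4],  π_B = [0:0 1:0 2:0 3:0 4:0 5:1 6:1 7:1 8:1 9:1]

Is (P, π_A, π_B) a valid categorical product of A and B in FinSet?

Answer: VALID PRODUCT

Trace:
|A|·|B| = 5·2 = 10;  |P| = 10
Check the pairing map k ↦ (π_A(k), π_B(k)):
  0 : (0,0)
  1 : (1,0)
  2 : (2,0)
  3 : (3,0)
  4 : (4,0)
  5 : (0,1)
  6 : (1,1)
  7 : (2,1)
  8 : (3,1)
  9 : (4,1)
distinct pairs in image: 10 / 10 needed
  → bijection onto A×B; projections well-typed.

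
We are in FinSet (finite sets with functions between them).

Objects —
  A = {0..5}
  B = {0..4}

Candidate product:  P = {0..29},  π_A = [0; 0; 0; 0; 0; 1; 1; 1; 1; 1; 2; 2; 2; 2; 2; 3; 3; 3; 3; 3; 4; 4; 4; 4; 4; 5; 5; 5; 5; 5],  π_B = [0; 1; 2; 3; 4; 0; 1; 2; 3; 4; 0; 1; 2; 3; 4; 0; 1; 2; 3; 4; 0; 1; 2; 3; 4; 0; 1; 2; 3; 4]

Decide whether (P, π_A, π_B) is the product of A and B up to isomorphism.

|A|·|B| = 6·5 = 30;  |P| = 30
Check the pairing map k ↦ (π_A(k), π_B(k)):
  0 -> (0,0)
  1 -> (0,1)
  2 -> (0,2)
  3 -> (0,3)
  4 -> (0,4)
  5 -> (1,0)
  6 -> (1,1)
  7 -> (1,2)
  8 -> (1,3)
  9 -> (1,4)
  10 -> (2,0)
  11 -> (2,1)
  12 -> (2,2)
  13 -> (2,3)
  14 -> (2,4)
  15 -> (3,0)
  16 -> (3,1)
  17 -> (3,2)
  18 -> (3,3)
  19 -> (3,4)
  20 -> (4,0)
  21 -> (4,1)
  22 -> (4,2)
  23 -> (4,3)
  24 -> (4,4)
  25 -> (5,0)
  26 -> (5,1)
  27 -> (5,2)
  28 -> (5,3)
  29 -> (5,4)
distinct pairs in image: 30 / 30 needed
  → bijection onto A×B; projections well-typed.

Answer: VALID PRODUCT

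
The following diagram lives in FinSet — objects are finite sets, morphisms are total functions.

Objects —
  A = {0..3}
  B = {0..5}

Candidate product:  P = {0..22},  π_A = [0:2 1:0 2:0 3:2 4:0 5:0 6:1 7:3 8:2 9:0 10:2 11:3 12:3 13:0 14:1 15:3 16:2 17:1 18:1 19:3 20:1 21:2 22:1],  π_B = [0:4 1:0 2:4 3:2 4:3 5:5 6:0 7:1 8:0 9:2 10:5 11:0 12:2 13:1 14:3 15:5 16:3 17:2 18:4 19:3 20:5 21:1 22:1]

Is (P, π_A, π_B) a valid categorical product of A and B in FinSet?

|A|·|B| = 4·6 = 24;  |P| = 23
  → cardinalities differ; no bijection possible.

Answer: NOT A VALID PRODUCT — |P|=23 ≠ |A|·|B|=24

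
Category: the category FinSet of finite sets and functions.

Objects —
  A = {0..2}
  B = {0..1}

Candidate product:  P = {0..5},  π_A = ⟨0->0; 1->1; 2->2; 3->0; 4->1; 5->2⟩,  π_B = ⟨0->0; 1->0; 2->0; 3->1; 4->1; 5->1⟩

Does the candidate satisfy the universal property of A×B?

|A|·|B| = 3·2 = 6;  |P| = 6
Check the pairing map k ↦ (π_A(k), π_B(k)):
  0 -> (0,0)
  1 -> (1,0)
  2 -> (2,0)
  3 -> (0,1)
  4 -> (1,1)
  5 -> (2,1)
distinct pairs in image: 6 / 6 needed
  → bijection onto A×B; projections well-typed.

Answer: VALID PRODUCT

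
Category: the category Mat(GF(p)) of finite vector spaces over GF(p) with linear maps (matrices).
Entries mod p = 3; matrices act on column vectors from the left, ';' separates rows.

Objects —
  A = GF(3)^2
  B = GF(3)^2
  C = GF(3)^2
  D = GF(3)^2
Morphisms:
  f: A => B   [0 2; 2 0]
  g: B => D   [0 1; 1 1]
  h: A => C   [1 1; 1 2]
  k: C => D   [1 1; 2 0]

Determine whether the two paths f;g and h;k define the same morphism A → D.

1) trace f;g:
  e0=⟨1,0⟩ f=>⟨0,2⟩ g=>⟨2,2⟩
  e1=⟨0,1⟩ f=>⟨2,0⟩ g=>⟨0,2⟩
  result₁ = [2 0; 2 2]
2) trace h;k:
  e0=⟨1,0⟩ h=>⟨1,1⟩ k=>⟨2,2⟩
  e1=⟨0,1⟩ h=>⟨1,2⟩ k=>⟨0,2⟩
  result₂ = [2 0; 2 2]
Equal? equal; square commutes

Answer: COMMUTES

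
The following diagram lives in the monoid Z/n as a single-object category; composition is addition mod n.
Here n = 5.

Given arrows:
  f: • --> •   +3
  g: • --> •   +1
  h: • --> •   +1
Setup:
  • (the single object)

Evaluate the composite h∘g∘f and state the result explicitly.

  0 +3≡3 +1≡4 +1≡0  (mod 5)
composite: +0

Answer: +0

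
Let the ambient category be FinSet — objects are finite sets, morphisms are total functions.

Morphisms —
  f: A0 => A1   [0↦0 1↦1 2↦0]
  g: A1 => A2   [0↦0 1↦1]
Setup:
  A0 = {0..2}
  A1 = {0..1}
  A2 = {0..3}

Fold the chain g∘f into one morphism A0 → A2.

Answer: [0↦0 1↦1 2↦0]

Trace:
  0 f=>0 g=>0
  1 f=>1 g=>1
  2 f=>0 g=>0
result: [0↦0 1↦1 2↦0]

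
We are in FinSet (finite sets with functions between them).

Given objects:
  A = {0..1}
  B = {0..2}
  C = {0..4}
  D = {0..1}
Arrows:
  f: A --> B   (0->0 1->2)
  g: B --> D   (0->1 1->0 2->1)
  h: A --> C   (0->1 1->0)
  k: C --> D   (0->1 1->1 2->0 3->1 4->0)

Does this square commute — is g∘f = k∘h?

Path 1 = f;g:
  0 f-->0 g-->1
  1 f-->2 g-->1
  ⟦path⟧₁ = (0->1 1->1)
Path 2 = h;k:
  0 h-->1 k-->1
  1 h-->0 k-->1
  ⟦path⟧₂ = (0->1 1->1)
Equal? same morphism ✓

Answer: COMMUTES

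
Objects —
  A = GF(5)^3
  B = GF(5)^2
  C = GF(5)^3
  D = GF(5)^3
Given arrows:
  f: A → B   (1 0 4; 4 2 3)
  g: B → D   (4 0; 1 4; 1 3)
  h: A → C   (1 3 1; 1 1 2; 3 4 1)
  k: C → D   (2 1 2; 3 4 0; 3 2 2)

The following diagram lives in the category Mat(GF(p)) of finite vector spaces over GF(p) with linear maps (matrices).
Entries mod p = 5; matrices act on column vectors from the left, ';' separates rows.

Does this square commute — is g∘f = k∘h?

Along f;g (path 1):
  e0=(1,0,0) f→(1,4) g→(4,2,3)
  e1=(0,1,0) f→(0,2) g→(0,3,1)
  e2=(0,0,1) f→(4,3) g→(1,1,3)
  ⟦path⟧₁ = (4 0 1; 2 3 1; 3 1 3)
Along h;k (path 2):
  e0=(1,0,0) h→(1,1,3) k→(4,2,1)
  e1=(0,1,0) h→(3,1,4) k→(0,3,4)
  e2=(0,0,1) h→(1,2,1) k→(1,1,4)
  ⟦path⟧₂ = (4 0 1; 2 3 1; 1 4 4)
Equal? NO — does not commute

Answer: DOES NOT COMMUTE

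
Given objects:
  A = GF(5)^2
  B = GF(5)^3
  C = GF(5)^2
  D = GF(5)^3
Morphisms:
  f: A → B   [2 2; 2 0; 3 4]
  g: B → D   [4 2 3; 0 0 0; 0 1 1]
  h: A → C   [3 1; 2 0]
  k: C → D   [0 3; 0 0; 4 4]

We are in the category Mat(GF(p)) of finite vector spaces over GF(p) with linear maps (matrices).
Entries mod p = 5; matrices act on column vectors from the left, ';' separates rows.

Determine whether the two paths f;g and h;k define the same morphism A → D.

Along f;g (path 1):
  e0=⟨1,0⟩ f→⟨2,2,3⟩ g→⟨1,0,0⟩
  e1=⟨0,1⟩ f→⟨2,0,4⟩ g→⟨0,0,4⟩
  result₁ = [1 0; 0 0; 0 4]
Along h;k (path 2):
  e0=⟨1,0⟩ h→⟨3,2⟩ k→⟨1,0,0⟩
  e1=⟨0,1⟩ h→⟨1,0⟩ k→⟨0,0,4⟩
  result₂ = [1 0; 0 0; 0 4]
Equal? equal; square commutes

Answer: COMMUTES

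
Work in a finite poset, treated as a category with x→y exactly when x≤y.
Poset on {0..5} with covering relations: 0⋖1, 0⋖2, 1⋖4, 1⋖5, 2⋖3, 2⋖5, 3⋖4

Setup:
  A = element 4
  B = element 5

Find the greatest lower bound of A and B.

Common predecessors of 4,5: {0,1,2}
  maximal lower bounds 1 and 2 are incomparable: neither 1≤2 nor 2≤1
→ no greatest lower bound exists

Answer: NO MEET EXISTS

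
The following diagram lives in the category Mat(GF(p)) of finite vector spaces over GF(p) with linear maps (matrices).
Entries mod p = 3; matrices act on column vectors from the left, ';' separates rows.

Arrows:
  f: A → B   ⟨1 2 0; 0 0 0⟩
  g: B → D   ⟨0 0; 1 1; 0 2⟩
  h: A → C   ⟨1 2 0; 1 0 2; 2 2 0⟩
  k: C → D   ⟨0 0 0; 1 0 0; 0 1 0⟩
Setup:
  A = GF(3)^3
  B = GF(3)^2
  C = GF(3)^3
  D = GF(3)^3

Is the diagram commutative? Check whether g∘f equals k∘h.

Answer: DOES NOT COMMUTE

Derivation:
1) trace f;g:
  e0=⟨1,0,0⟩ f→⟨1,0⟩ g→⟨0,1,0⟩
  e1=⟨0,1,0⟩ f→⟨2,0⟩ g→⟨0,2,0⟩
  e2=⟨0,0,1⟩ f→⟨0,0⟩ g→⟨0,0,0⟩
  composite₁ = ⟨0 0 0; 1 2 0; 0 0 0⟩
2) trace h;k:
  e0=⟨1,0,0⟩ h→⟨1,1,2⟩ k→⟨0,1,1⟩
  e1=⟨0,1,0⟩ h→⟨2,0,2⟩ k→⟨0,2,0⟩
  e2=⟨0,0,1⟩ h→⟨0,2,0⟩ k→⟨0,0,2⟩
  composite₂ = ⟨0 0 0; 1 2 0; 1 0 2⟩
Equal? distinct morphisms ✗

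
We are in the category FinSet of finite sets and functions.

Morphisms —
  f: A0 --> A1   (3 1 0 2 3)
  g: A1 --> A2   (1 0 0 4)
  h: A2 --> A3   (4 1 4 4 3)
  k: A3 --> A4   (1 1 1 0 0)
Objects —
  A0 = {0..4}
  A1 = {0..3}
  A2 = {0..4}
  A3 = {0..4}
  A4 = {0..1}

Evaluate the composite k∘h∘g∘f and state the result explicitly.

Answer: (0 0 1 0 0)

Trace:
  0 f-->3 g-->4 h-->3 k-->0
  1 f-->1 g-->0 h-->4 k-->0
  2 f-->0 g-->1 h-->1 k-->1
  3 f-->2 g-->0 h-->4 k-->0
  4 f-->3 g-->4 h-->3 k-->0
⟦path⟧: (0 0 1 0 0)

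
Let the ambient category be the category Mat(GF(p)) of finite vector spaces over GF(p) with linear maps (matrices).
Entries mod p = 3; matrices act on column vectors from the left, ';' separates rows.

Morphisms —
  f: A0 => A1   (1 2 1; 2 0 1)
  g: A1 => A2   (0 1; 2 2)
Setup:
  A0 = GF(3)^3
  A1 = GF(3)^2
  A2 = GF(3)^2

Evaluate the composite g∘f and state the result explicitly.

Answer: (2 0 1; 0 1 1)

Derivation:
  e0=⟨1,0,0⟩ f=>⟨1,2⟩ g=>⟨2,0⟩
  e1=⟨0,1,0⟩ f=>⟨2,0⟩ g=>⟨0,1⟩
  e2=⟨0,0,1⟩ f=>⟨1,1⟩ g=>⟨1,1⟩
composite: (2 0 1; 0 1 1)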